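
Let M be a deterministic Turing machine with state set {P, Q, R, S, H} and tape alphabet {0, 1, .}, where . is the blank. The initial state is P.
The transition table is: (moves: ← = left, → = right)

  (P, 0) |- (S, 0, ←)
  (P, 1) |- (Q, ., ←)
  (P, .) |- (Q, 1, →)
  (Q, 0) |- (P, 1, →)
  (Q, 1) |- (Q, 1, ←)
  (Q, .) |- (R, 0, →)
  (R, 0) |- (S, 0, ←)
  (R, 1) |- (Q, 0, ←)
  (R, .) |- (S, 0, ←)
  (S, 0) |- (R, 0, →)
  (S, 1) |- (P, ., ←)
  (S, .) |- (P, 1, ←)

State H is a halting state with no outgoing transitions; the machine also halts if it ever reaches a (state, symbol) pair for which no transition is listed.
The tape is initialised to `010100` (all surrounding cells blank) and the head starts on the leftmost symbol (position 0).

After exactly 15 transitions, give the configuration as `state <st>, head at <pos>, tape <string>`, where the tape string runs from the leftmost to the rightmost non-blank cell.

P | ....[0]10100   read 0 → write 0, move ←, go to S
S | ...[.]010100   read . → write 1, move ←, go to P
P | ..[.]1010100   read . → write 1, move →, go to Q
Q | ..1[1]010100   read 1 → write 1, move ←, go to Q
Q | ..[1]1010100   read 1 → write 1, move ←, go to Q
Q | .[.]11010100   read . → write 0, move →, go to R
R | .0[1]1010100   read 1 → write 0, move ←, go to Q
Q | .[0]01010100   read 0 → write 1, move →, go to P
P | .1[0]1010100   read 0 → write 0, move ←, go to S
S | .[1]01010100   read 1 → write ., move ←, go to P
P | [.].01010100   read . → write 1, move →, go to Q
Q | 1[.]01010100   read . → write 0, move →, go to R
R | 10[0]1010100   read 0 → write 0, move ←, go to S
S | 1[0]01010100   read 0 → write 0, move →, go to R
R | 10[0]1010100   read 0 → write 0, move ←, go to S
S | 1[0]01010100
After 15 steps: state S, head at -3, tape 1001010100.

state S, head at -3, tape 1001010100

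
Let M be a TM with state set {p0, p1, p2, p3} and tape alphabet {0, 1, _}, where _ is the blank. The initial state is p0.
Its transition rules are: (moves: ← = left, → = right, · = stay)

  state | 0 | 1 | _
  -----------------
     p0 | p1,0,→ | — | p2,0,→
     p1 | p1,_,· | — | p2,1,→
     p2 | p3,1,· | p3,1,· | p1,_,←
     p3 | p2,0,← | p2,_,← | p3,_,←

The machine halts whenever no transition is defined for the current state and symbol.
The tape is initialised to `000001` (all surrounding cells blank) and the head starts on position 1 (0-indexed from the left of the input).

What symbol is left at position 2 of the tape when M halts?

state=p0 head=1 tape=__0[0]0001   (p0,0)→(p1,0,→)
state=p1 head=2 tape=__00[0]001   (p1,0)→(p1,_,·)
state=p1 head=2 tape=__00[_]001   (p1,_)→(p2,1,→)
state=p2 head=3 tape=__001[0]01   (p2,0)→(p3,1,·)
state=p3 head=3 tape=__001[1]01   (p3,1)→(p2,_,←)
state=p2 head=2 tape=__00[1]_01   (p2,1)→(p3,1,·)
state=p3 head=2 tape=__00[1]_01   (p3,1)→(p2,_,←)
state=p2 head=1 tape=__0[0]__01   (p2,0)→(p3,1,·)
state=p3 head=1 tape=__0[1]__01   (p3,1)→(p2,_,←)
state=p2 head=0 tape=__[0]___01   (p2,0)→(p3,1,·)
state=p3 head=0 tape=__[1]___01   (p3,1)→(p2,_,←)
state=p2 head=-1 tape=_[_]____01   (p2,_)→(p1,_,←)
state=p1 head=-2 tape=[_]_____01   (p1,_)→(p2,1,→)
state=p2 head=-1 tape=1[_]____01   (p2,_)→(p1,_,←)
state=p1 head=-2 tape=[1]_____01
Cell 2 holds _ when M halts.

_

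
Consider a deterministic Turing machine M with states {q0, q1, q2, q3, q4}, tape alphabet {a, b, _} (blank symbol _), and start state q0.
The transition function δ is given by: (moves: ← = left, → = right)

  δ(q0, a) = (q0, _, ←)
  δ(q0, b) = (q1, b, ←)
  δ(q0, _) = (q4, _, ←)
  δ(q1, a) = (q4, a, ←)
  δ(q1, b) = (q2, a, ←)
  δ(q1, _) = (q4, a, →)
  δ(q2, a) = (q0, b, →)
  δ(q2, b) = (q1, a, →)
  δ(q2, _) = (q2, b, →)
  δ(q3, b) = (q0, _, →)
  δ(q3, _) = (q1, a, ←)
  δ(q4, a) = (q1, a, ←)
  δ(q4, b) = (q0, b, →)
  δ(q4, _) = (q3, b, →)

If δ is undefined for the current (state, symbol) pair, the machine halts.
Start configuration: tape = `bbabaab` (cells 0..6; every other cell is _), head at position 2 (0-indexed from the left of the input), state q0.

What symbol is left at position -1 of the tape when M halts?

a

state=q0 head=2 tape=___bb[a]baab   (q0,a)→(q0,_,←)
state=q0 head=1 tape=___b[b]_baab   (q0,b)→(q1,b,←)
state=q1 head=0 tape=___[b]b_baab   (q1,b)→(q2,a,←)
state=q2 head=-1 tape=__[_]ab_baab   (q2,_)→(q2,b,→)
state=q2 head=0 tape=__b[a]b_baab   (q2,a)→(q0,b,→)
state=q0 head=1 tape=__bb[b]_baab   (q0,b)→(q1,b,←)
state=q1 head=0 tape=__b[b]b_baab   (q1,b)→(q2,a,←)
state=q2 head=-1 tape=__[b]ab_baab   (q2,b)→(q1,a,→)
state=q1 head=0 tape=__a[a]b_baab   (q1,a)→(q4,a,←)
state=q4 head=-1 tape=__[a]ab_baab   (q4,a)→(q1,a,←)
state=q1 head=-2 tape=_[_]aab_baab   (q1,_)→(q4,a,→)
state=q4 head=-1 tape=_a[a]ab_baab   (q4,a)→(q1,a,←)
state=q1 head=-2 tape=_[a]aab_baab   (q1,a)→(q4,a,←)
state=q4 head=-3 tape=[_]aaab_baab   (q4,_)→(q3,b,→)
state=q3 head=-2 tape=b[a]aab_baab
Cell -1 holds a when M halts.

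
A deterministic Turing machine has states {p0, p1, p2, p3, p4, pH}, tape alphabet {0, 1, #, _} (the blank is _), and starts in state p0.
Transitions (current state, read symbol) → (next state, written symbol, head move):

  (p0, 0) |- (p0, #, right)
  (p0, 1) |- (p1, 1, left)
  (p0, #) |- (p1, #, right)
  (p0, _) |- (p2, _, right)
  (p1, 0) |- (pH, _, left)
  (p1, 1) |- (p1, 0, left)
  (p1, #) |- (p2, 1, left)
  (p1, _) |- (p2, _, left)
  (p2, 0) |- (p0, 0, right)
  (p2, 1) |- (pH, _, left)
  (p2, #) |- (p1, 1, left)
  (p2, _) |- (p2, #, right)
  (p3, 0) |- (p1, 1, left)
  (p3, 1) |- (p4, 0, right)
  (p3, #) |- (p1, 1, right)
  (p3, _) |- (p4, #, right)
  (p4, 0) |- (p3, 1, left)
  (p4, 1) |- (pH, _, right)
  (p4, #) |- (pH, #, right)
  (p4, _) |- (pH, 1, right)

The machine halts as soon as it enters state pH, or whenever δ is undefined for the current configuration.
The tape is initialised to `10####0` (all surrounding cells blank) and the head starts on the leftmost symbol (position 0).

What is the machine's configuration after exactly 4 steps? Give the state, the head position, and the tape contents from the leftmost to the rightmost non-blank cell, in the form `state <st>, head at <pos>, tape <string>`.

state p2, head at 0, tape ##10####0

state=p0 head=0 tape=__[1]0####0   (p0,1)→(p1,1,left)
state=p1 head=-1 tape=_[_]10####0   (p1,_)→(p2,_,left)
state=p2 head=-2 tape=[_]_10####0   (p2,_)→(p2,#,right)
state=p2 head=-1 tape=#[_]10####0   (p2,_)→(p2,#,right)
state=p2 head=0 tape=##[1]0####0
After 4 steps: state p2, head at 0, tape ##10####0.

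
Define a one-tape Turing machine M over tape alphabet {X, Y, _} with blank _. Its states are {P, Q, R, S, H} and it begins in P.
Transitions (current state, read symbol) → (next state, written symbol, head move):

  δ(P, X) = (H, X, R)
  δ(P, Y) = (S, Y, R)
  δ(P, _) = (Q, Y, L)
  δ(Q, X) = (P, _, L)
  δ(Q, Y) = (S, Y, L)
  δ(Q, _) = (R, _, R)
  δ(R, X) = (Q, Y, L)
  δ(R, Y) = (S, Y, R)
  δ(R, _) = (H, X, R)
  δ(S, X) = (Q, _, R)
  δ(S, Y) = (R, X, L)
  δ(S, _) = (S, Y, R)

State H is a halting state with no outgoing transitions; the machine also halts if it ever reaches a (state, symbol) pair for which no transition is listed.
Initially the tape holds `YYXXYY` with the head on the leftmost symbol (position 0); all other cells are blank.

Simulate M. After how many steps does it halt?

30

state=P head=0 tape=_[Y]YXXYY___   (P,Y)→(S,Y,R)
state=S head=1 tape=_Y[Y]XXYY___   (S,Y)→(R,X,L)
state=R head=0 tape=_[Y]XXXYY___   (R,Y)→(S,Y,R)
state=S head=1 tape=_Y[X]XXYY___   (S,X)→(Q,_,R)
state=Q head=2 tape=_Y_[X]XYY___   (Q,X)→(P,_,L)
state=P head=1 tape=_Y[_]_XYY___   (P,_)→(Q,Y,L)
state=Q head=0 tape=_[Y]Y_XYY___   (Q,Y)→(S,Y,L)
state=S head=-1 tape=[_]YY_XYY___   (S,_)→(S,Y,R)
state=S head=0 tape=Y[Y]Y_XYY___   (S,Y)→(R,X,L)
state=R head=-1 tape=[Y]XY_XYY___   (R,Y)→(S,Y,R)
state=S head=0 tape=Y[X]Y_XYY___   (S,X)→(Q,_,R)
state=Q head=1 tape=Y_[Y]_XYY___   (Q,Y)→(S,Y,L)
state=S head=0 tape=Y[_]Y_XYY___   (S,_)→(S,Y,R)
state=S head=1 tape=YY[Y]_XYY___   (S,Y)→(R,X,L)
state=R head=0 tape=Y[Y]X_XYY___   (R,Y)→(S,Y,R)
state=S head=1 tape=YY[X]_XYY___   (S,X)→(Q,_,R)
state=Q head=2 tape=YY_[_]XYY___   (Q,_)→(R,_,R)
state=R head=3 tape=YY__[X]YY___   (R,X)→(Q,Y,L)
state=Q head=2 tape=YY_[_]YYY___   (Q,_)→(R,_,R)
state=R head=3 tape=YY__[Y]YY___   (R,Y)→(S,Y,R)
state=S head=4 tape=YY__Y[Y]Y___   (S,Y)→(R,X,L)
state=R head=3 tape=YY__[Y]XY___   (R,Y)→(S,Y,R)
state=S head=4 tape=YY__Y[X]Y___   (S,X)→(Q,_,R)
state=Q head=5 tape=YY__Y_[Y]___   (Q,Y)→(S,Y,L)
state=S head=4 tape=YY__Y[_]Y___   (S,_)→(S,Y,R)
state=S head=5 tape=YY__YY[Y]___   (S,Y)→(R,X,L)
state=R head=4 tape=YY__Y[Y]X___   (R,Y)→(S,Y,R)
state=S head=5 tape=YY__YY[X]___   (S,X)→(Q,_,R)
state=Q head=6 tape=YY__YY_[_]__   (Q,_)→(R,_,R)
state=R head=7 tape=YY__YY__[_]_   (R,_)→(H,X,R)
state=H head=8 tape=YY__YY__X[_]
M halts after 30 transitions.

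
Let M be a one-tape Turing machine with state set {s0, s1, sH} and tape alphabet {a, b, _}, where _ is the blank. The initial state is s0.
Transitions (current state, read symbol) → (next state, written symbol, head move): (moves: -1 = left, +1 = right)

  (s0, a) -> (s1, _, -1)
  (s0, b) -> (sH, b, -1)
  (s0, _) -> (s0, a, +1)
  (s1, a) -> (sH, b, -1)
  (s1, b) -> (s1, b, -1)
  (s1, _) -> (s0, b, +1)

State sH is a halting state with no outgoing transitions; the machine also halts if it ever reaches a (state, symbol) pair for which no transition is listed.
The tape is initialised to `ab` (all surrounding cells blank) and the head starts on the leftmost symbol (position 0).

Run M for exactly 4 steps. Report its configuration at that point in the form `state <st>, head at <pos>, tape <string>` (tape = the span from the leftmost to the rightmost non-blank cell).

state sH, head at 0, tape bab

state=s0 head=0 tape=_[a]b   (s0,a)→(s1,_,-1)
state=s1 head=-1 tape=[_]_b   (s1,_)→(s0,b,+1)
state=s0 head=0 tape=b[_]b   (s0,_)→(s0,a,+1)
state=s0 head=1 tape=ba[b]   (s0,b)→(sH,b,-1)
state=sH head=0 tape=b[a]b
After 4 steps: state sH, head at 0, tape bab.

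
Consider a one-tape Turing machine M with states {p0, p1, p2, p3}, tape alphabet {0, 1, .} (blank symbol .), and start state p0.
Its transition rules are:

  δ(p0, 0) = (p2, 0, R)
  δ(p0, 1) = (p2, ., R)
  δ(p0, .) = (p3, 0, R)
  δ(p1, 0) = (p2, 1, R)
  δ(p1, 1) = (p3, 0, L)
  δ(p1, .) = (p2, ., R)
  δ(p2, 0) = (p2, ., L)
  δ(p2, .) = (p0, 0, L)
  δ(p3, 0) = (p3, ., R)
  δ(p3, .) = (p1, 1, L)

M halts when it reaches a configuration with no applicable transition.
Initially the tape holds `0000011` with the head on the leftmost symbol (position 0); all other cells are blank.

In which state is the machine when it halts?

state=p0 head=0 tape=..[0]000011   (p0,0)→(p2,0,R)
state=p2 head=1 tape=..0[0]00011   (p2,0)→(p2,.,L)
state=p2 head=0 tape=..[0].00011   (p2,0)→(p2,.,L)
state=p2 head=-1 tape=.[.]..00011   (p2,.)→(p0,0,L)
state=p0 head=-2 tape=[.]0..00011   (p0,.)→(p3,0,R)
state=p3 head=-1 tape=0[0]..00011   (p3,0)→(p3,.,R)
state=p3 head=0 tape=0.[.].00011   (p3,.)→(p1,1,L)
state=p1 head=-1 tape=0[.]1.00011   (p1,.)→(p2,.,R)
state=p2 head=0 tape=0.[1].00011
No transition is defined for (p2, 1); M halts in state p2.

p2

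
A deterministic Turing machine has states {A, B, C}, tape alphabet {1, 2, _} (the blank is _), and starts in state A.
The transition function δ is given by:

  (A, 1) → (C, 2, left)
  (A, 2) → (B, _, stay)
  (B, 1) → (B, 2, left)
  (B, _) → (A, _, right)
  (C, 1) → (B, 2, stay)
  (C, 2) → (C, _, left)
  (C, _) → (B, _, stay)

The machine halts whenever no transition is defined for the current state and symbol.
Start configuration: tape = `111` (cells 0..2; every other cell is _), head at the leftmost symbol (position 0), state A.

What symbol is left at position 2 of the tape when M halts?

_

A | _[1]11_   read 1 → write 2, move left, go to C
C | [_]211_   read _ → write _, move stay, go to B
B | [_]211_   read _ → write _, move right, go to A
A | _[2]11_   read 2 → write _, move stay, go to B
B | _[_]11_   read _ → write _, move right, go to A
A | __[1]1_   read 1 → write 2, move left, go to C
C | _[_]21_   read _ → write _, move stay, go to B
B | _[_]21_   read _ → write _, move right, go to A
A | __[2]1_   read 2 → write _, move stay, go to B
B | __[_]1_   read _ → write _, move right, go to A
A | ___[1]_   read 1 → write 2, move left, go to C
C | __[_]2_   read _ → write _, move stay, go to B
B | __[_]2_   read _ → write _, move right, go to A
A | ___[2]_   read 2 → write _, move stay, go to B
B | ___[_]_   read _ → write _, move right, go to A
A | ____[_]
Cell 2 holds _ when M halts.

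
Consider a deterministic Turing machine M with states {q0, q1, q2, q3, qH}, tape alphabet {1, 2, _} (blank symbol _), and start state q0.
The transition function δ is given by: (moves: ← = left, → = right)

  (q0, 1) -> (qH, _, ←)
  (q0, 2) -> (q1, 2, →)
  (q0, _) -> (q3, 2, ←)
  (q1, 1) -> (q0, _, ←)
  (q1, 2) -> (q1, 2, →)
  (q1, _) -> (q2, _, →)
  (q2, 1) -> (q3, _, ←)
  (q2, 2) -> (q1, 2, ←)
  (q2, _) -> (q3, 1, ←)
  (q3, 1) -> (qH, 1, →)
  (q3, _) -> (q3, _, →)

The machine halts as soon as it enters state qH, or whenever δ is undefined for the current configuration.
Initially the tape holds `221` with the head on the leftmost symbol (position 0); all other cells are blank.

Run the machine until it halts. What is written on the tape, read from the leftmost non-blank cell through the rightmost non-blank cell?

state=q0 head=0 tape=[2]21__   (q0,2)→(q1,2,→)
state=q1 head=1 tape=2[2]1__   (q1,2)→(q1,2,→)
state=q1 head=2 tape=22[1]__   (q1,1)→(q0,_,←)
state=q0 head=1 tape=2[2]___   (q0,2)→(q1,2,→)
state=q1 head=2 tape=22[_]__   (q1,_)→(q2,_,→)
state=q2 head=3 tape=22_[_]_   (q2,_)→(q3,1,←)
state=q3 head=2 tape=22[_]1_   (q3,_)→(q3,_,→)
state=q3 head=3 tape=22_[1]_   (q3,1)→(qH,1,→)
state=qH head=4 tape=22_1[_]
The non-blank tape span at halt is 22_1.

22_1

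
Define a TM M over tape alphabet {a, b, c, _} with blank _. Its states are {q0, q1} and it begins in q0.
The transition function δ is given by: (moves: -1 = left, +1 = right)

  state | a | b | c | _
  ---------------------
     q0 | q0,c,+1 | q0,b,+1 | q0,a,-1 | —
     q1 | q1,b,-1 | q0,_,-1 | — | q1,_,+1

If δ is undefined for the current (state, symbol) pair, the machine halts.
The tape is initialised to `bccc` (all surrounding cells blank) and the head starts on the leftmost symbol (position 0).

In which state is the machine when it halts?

state=q0 head=0 tape=[b]ccc_   (q0,b)→(q0,b,+1)
state=q0 head=1 tape=b[c]cc_   (q0,c)→(q0,a,-1)
state=q0 head=0 tape=[b]acc_   (q0,b)→(q0,b,+1)
state=q0 head=1 tape=b[a]cc_   (q0,a)→(q0,c,+1)
state=q0 head=2 tape=bc[c]c_   (q0,c)→(q0,a,-1)
state=q0 head=1 tape=b[c]ac_   (q0,c)→(q0,a,-1)
state=q0 head=0 tape=[b]aac_   (q0,b)→(q0,b,+1)
state=q0 head=1 tape=b[a]ac_   (q0,a)→(q0,c,+1)
state=q0 head=2 tape=bc[a]c_   (q0,a)→(q0,c,+1)
state=q0 head=3 tape=bcc[c]_   (q0,c)→(q0,a,-1)
state=q0 head=2 tape=bc[c]a_   (q0,c)→(q0,a,-1)
state=q0 head=1 tape=b[c]aa_   (q0,c)→(q0,a,-1)
state=q0 head=0 tape=[b]aaa_   (q0,b)→(q0,b,+1)
state=q0 head=1 tape=b[a]aa_   (q0,a)→(q0,c,+1)
state=q0 head=2 tape=bc[a]a_   (q0,a)→(q0,c,+1)
state=q0 head=3 tape=bcc[a]_   (q0,a)→(q0,c,+1)
state=q0 head=4 tape=bccc[_]
No transition is defined for (q0, _); M halts in state q0.

q0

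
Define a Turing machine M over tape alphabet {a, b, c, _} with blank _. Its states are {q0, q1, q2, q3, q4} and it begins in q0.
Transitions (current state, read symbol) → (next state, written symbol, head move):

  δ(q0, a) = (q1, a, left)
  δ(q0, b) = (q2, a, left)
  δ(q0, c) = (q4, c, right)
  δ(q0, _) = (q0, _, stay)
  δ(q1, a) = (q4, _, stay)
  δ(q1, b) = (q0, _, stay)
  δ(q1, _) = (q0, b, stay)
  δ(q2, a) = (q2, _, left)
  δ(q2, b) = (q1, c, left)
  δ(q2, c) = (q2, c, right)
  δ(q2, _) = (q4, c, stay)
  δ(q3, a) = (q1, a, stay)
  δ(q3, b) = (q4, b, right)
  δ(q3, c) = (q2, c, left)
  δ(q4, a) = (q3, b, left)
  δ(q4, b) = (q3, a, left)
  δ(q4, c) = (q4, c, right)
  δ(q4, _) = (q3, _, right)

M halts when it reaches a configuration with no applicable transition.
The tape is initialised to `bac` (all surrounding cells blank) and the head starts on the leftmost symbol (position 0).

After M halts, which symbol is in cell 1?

q0 | __[b]ac   read b → write a, move left, go to q2
q2 | _[_]aac   read _ → write c, move stay, go to q4
q4 | _[c]aac   read c → write c, move right, go to q4
q4 | _c[a]ac   read a → write b, move left, go to q3
q3 | _[c]bac   read c → write c, move left, go to q2
q2 | [_]cbac   read _ → write c, move stay, go to q4
q4 | [c]cbac   read c → write c, move right, go to q4
q4 | c[c]bac   read c → write c, move right, go to q4
q4 | cc[b]ac   read b → write a, move left, go to q3
q3 | c[c]aac   read c → write c, move left, go to q2
q2 | [c]caac   read c → write c, move right, go to q2
q2 | c[c]aac   read c → write c, move right, go to q2
q2 | cc[a]ac   read a → write _, move left, go to q2
q2 | c[c]_ac   read c → write c, move right, go to q2
q2 | cc[_]ac   read _ → write c, move stay, go to q4
q4 | cc[c]ac   read c → write c, move right, go to q4
q4 | ccc[a]c   read a → write b, move left, go to q3
q3 | cc[c]bc   read c → write c, move left, go to q2
q2 | c[c]cbc   read c → write c, move right, go to q2
q2 | cc[c]bc   read c → write c, move right, go to q2
q2 | ccc[b]c   read b → write c, move left, go to q1
q1 | cc[c]cc
Cell 1 holds c when M halts.

c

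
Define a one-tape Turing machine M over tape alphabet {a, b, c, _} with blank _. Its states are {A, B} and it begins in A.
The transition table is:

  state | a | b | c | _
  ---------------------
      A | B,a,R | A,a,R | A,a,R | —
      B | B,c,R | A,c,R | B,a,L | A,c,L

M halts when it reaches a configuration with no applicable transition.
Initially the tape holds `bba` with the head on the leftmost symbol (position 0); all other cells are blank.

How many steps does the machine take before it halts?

state=A head=0 tape=[b]ba___   (A,b)→(A,a,R)
state=A head=1 tape=a[b]a___   (A,b)→(A,a,R)
state=A head=2 tape=aa[a]___   (A,a)→(B,a,R)
state=B head=3 tape=aaa[_]__   (B,_)→(A,c,L)
state=A head=2 tape=aa[a]c__   (A,a)→(B,a,R)
state=B head=3 tape=aaa[c]__   (B,c)→(B,a,L)
state=B head=2 tape=aa[a]a__   (B,a)→(B,c,R)
state=B head=3 tape=aac[a]__   (B,a)→(B,c,R)
state=B head=4 tape=aacc[_]_   (B,_)→(A,c,L)
state=A head=3 tape=aac[c]c_   (A,c)→(A,a,R)
state=A head=4 tape=aaca[c]_   (A,c)→(A,a,R)
state=A head=5 tape=aacaa[_]
M halts after 11 transitions.

11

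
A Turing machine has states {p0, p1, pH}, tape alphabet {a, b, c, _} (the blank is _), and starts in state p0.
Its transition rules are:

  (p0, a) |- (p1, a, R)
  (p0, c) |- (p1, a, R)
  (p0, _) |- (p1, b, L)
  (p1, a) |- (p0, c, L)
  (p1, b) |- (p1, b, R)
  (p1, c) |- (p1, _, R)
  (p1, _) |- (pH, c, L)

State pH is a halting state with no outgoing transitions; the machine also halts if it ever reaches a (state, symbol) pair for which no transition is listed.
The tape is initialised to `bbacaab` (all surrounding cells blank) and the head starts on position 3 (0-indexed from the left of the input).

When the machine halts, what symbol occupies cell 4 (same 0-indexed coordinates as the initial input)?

p0 | bba[c]aab_   read c → write a, move R, go to p1
p1 | bbaa[a]ab_   read a → write c, move L, go to p0
p0 | bba[a]cab_   read a → write a, move R, go to p1
p1 | bbaa[c]ab_   read c → write _, move R, go to p1
p1 | bbaa_[a]b_   read a → write c, move L, go to p0
p0 | bbaa[_]cb_   read _ → write b, move L, go to p1
p1 | bba[a]bcb_   read a → write c, move L, go to p0
p0 | bb[a]cbcb_   read a → write a, move R, go to p1
p1 | bba[c]bcb_   read c → write _, move R, go to p1
p1 | bba_[b]cb_   read b → write b, move R, go to p1
p1 | bba_b[c]b_   read c → write _, move R, go to p1
p1 | bba_b_[b]_   read b → write b, move R, go to p1
p1 | bba_b_b[_]   read _ → write c, move L, go to pH
pH | bba_b_[b]c
Cell 4 holds b when M halts.

b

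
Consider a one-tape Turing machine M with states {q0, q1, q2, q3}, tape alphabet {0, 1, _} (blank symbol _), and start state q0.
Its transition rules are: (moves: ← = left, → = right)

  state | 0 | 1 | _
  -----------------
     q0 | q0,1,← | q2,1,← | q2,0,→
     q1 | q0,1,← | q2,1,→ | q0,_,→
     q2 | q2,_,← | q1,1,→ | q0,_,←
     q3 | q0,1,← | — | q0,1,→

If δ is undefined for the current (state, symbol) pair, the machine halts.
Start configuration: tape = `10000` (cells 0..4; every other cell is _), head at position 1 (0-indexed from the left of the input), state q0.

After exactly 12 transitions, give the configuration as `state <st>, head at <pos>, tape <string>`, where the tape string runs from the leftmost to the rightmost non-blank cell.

q0 | ___1[0]000   read 0 → write 1, move ←, go to q0
q0 | ___[1]1000   read 1 → write 1, move ←, go to q2
q2 | __[_]11000   read _ → write _, move ←, go to q0
q0 | _[_]_11000   read _ → write 0, move →, go to q2
q2 | _0[_]11000   read _ → write _, move ←, go to q0
q0 | _[0]_11000   read 0 → write 1, move ←, go to q0
q0 | [_]1_11000   read _ → write 0, move →, go to q2
q2 | 0[1]_11000   read 1 → write 1, move →, go to q1
q1 | 01[_]11000   read _ → write _, move →, go to q0
q0 | 01_[1]1000   read 1 → write 1, move ←, go to q2
q2 | 01[_]11000   read _ → write _, move ←, go to q0
q0 | 0[1]_11000   read 1 → write 1, move ←, go to q2
q2 | [0]1_11000
After 12 steps: state q2, head at -3, tape 01_11000.

state q2, head at -3, tape 01_11000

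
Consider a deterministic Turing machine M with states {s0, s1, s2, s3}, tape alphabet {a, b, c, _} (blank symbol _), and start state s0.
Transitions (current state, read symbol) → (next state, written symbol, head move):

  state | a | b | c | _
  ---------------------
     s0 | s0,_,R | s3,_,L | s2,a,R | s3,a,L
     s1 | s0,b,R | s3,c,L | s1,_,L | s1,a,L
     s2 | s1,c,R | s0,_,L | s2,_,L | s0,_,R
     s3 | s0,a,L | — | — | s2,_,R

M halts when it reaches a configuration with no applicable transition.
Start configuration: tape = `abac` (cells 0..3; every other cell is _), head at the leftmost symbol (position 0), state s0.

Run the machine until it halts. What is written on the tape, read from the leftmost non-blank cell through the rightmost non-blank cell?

b_cba

state=s0 head=0 tape=[a]bac____   (s0,a)→(s0,_,R)
state=s0 head=1 tape=_[b]ac____   (s0,b)→(s3,_,L)
state=s3 head=0 tape=[_]_ac____   (s3,_)→(s2,_,R)
state=s2 head=1 tape=_[_]ac____   (s2,_)→(s0,_,R)
state=s0 head=2 tape=__[a]c____   (s0,a)→(s0,_,R)
state=s0 head=3 tape=___[c]____   (s0,c)→(s2,a,R)
state=s2 head=4 tape=___a[_]___   (s2,_)→(s0,_,R)
state=s0 head=5 tape=___a_[_]__   (s0,_)→(s3,a,L)
state=s3 head=4 tape=___a[_]a__   (s3,_)→(s2,_,R)
state=s2 head=5 tape=___a_[a]__   (s2,a)→(s1,c,R)
state=s1 head=6 tape=___a_c[_]_   (s1,_)→(s1,a,L)
state=s1 head=5 tape=___a_[c]a_   (s1,c)→(s1,_,L)
state=s1 head=4 tape=___a[_]_a_   (s1,_)→(s1,a,L)
state=s1 head=3 tape=___[a]a_a_   (s1,a)→(s0,b,R)
state=s0 head=4 tape=___b[a]_a_   (s0,a)→(s0,_,R)
state=s0 head=5 tape=___b_[_]a_   (s0,_)→(s3,a,L)
state=s3 head=4 tape=___b[_]aa_   (s3,_)→(s2,_,R)
state=s2 head=5 tape=___b_[a]a_   (s2,a)→(s1,c,R)
state=s1 head=6 tape=___b_c[a]_   (s1,a)→(s0,b,R)
state=s0 head=7 tape=___b_cb[_]   (s0,_)→(s3,a,L)
state=s3 head=6 tape=___b_c[b]a
The non-blank tape span at halt is b_cba.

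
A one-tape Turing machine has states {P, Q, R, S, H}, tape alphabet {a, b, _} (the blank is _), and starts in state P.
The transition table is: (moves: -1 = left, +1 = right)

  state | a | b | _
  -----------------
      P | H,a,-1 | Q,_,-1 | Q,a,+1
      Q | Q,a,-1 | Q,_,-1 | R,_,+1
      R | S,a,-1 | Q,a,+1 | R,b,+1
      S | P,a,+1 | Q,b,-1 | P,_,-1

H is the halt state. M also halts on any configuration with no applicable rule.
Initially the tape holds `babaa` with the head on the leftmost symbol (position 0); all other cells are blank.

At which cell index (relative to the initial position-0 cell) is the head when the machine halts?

state=P head=0 tape=___[b]abaa   (P,b)→(Q,_,-1)
state=Q head=-1 tape=__[_]_abaa   (Q,_)→(R,_,+1)
state=R head=0 tape=___[_]abaa   (R,_)→(R,b,+1)
state=R head=1 tape=___b[a]baa   (R,a)→(S,a,-1)
state=S head=0 tape=___[b]abaa   (S,b)→(Q,b,-1)
state=Q head=-1 tape=__[_]babaa   (Q,_)→(R,_,+1)
state=R head=0 tape=___[b]abaa   (R,b)→(Q,a,+1)
state=Q head=1 tape=___a[a]baa   (Q,a)→(Q,a,-1)
state=Q head=0 tape=___[a]abaa   (Q,a)→(Q,a,-1)
state=Q head=-1 tape=__[_]aabaa   (Q,_)→(R,_,+1)
state=R head=0 tape=___[a]abaa   (R,a)→(S,a,-1)
state=S head=-1 tape=__[_]aabaa   (S,_)→(P,_,-1)
state=P head=-2 tape=_[_]_aabaa   (P,_)→(Q,a,+1)
state=Q head=-1 tape=_a[_]aabaa   (Q,_)→(R,_,+1)
state=R head=0 tape=_a_[a]abaa   (R,a)→(S,a,-1)
state=S head=-1 tape=_a[_]aabaa   (S,_)→(P,_,-1)
state=P head=-2 tape=_[a]_aabaa   (P,a)→(H,a,-1)
state=H head=-3 tape=[_]a_aabaa
At halt the head is at cell -3.

-3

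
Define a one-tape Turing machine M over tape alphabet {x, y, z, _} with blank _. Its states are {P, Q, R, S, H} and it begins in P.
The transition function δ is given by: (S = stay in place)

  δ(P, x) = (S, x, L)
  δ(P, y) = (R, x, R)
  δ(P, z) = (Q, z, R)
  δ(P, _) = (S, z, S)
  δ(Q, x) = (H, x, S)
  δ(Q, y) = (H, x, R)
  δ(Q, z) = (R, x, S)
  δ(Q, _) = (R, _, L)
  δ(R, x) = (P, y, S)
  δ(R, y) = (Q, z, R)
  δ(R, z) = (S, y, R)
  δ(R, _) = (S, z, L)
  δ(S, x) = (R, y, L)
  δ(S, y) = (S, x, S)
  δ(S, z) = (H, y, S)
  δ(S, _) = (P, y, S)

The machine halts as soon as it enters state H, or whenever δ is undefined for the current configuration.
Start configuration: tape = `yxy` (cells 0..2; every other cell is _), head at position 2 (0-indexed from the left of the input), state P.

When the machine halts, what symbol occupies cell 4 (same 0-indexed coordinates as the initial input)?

state=P head=2 tape=yx[y]__   (P,y)→(R,x,R)
state=R head=3 tape=yxx[_]_   (R,_)→(S,z,L)
state=S head=2 tape=yx[x]z_   (S,x)→(R,y,L)
state=R head=1 tape=y[x]yz_   (R,x)→(P,y,S)
state=P head=1 tape=y[y]yz_   (P,y)→(R,x,R)
state=R head=2 tape=yx[y]z_   (R,y)→(Q,z,R)
state=Q head=3 tape=yxz[z]_   (Q,z)→(R,x,S)
state=R head=3 tape=yxz[x]_   (R,x)→(P,y,S)
state=P head=3 tape=yxz[y]_   (P,y)→(R,x,R)
state=R head=4 tape=yxzx[_]   (R,_)→(S,z,L)
state=S head=3 tape=yxz[x]z   (S,x)→(R,y,L)
state=R head=2 tape=yx[z]yz   (R,z)→(S,y,R)
state=S head=3 tape=yxy[y]z   (S,y)→(S,x,S)
state=S head=3 tape=yxy[x]z   (S,x)→(R,y,L)
state=R head=2 tape=yx[y]yz   (R,y)→(Q,z,R)
state=Q head=3 tape=yxz[y]z   (Q,y)→(H,x,R)
state=H head=4 tape=yxzx[z]
Cell 4 holds z when M halts.

z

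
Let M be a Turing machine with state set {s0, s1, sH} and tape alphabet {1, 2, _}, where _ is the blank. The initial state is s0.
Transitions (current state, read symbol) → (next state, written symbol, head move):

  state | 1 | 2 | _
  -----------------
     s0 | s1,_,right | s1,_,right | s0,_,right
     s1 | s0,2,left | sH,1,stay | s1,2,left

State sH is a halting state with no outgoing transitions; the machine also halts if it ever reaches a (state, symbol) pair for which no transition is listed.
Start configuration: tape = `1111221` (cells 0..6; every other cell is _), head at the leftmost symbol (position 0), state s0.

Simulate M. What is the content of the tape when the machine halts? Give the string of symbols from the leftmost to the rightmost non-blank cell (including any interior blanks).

121

state=s0 head=0 tape=[1]111221   (s0,1)→(s1,_,right)
state=s1 head=1 tape=_[1]11221   (s1,1)→(s0,2,left)
state=s0 head=0 tape=[_]211221   (s0,_)→(s0,_,right)
state=s0 head=1 tape=_[2]11221   (s0,2)→(s1,_,right)
state=s1 head=2 tape=__[1]1221   (s1,1)→(s0,2,left)
state=s0 head=1 tape=_[_]21221   (s0,_)→(s0,_,right)
state=s0 head=2 tape=__[2]1221   (s0,2)→(s1,_,right)
state=s1 head=3 tape=___[1]221   (s1,1)→(s0,2,left)
state=s0 head=2 tape=__[_]2221   (s0,_)→(s0,_,right)
state=s0 head=3 tape=___[2]221   (s0,2)→(s1,_,right)
state=s1 head=4 tape=____[2]21   (s1,2)→(sH,1,stay)
state=sH head=4 tape=____[1]21
The non-blank tape span at halt is 121.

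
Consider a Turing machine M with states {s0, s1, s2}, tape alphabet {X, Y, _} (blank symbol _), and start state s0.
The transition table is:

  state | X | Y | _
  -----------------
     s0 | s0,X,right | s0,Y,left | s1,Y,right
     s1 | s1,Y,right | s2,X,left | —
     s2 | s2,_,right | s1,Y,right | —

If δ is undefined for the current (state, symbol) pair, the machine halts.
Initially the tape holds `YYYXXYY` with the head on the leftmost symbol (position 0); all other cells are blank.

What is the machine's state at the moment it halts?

s1

state=s0 head=0 tape=_[Y]YYXXYY_   (s0,Y)→(s0,Y,left)
state=s0 head=-1 tape=[_]YYYXXYY_   (s0,_)→(s1,Y,right)
state=s1 head=0 tape=Y[Y]YYXXYY_   (s1,Y)→(s2,X,left)
state=s2 head=-1 tape=[Y]XYYXXYY_   (s2,Y)→(s1,Y,right)
state=s1 head=0 tape=Y[X]YYXXYY_   (s1,X)→(s1,Y,right)
state=s1 head=1 tape=YY[Y]YXXYY_   (s1,Y)→(s2,X,left)
state=s2 head=0 tape=Y[Y]XYXXYY_   (s2,Y)→(s1,Y,right)
state=s1 head=1 tape=YY[X]YXXYY_   (s1,X)→(s1,Y,right)
state=s1 head=2 tape=YYY[Y]XXYY_   (s1,Y)→(s2,X,left)
state=s2 head=1 tape=YY[Y]XXXYY_   (s2,Y)→(s1,Y,right)
state=s1 head=2 tape=YYY[X]XXYY_   (s1,X)→(s1,Y,right)
state=s1 head=3 tape=YYYY[X]XYY_   (s1,X)→(s1,Y,right)
state=s1 head=4 tape=YYYYY[X]YY_   (s1,X)→(s1,Y,right)
state=s1 head=5 tape=YYYYYY[Y]Y_   (s1,Y)→(s2,X,left)
state=s2 head=4 tape=YYYYY[Y]XY_   (s2,Y)→(s1,Y,right)
state=s1 head=5 tape=YYYYYY[X]Y_   (s1,X)→(s1,Y,right)
state=s1 head=6 tape=YYYYYYY[Y]_   (s1,Y)→(s2,X,left)
state=s2 head=5 tape=YYYYYY[Y]X_   (s2,Y)→(s1,Y,right)
state=s1 head=6 tape=YYYYYYY[X]_   (s1,X)→(s1,Y,right)
state=s1 head=7 tape=YYYYYYYY[_]
No transition is defined for (s1, _); M halts in state s1.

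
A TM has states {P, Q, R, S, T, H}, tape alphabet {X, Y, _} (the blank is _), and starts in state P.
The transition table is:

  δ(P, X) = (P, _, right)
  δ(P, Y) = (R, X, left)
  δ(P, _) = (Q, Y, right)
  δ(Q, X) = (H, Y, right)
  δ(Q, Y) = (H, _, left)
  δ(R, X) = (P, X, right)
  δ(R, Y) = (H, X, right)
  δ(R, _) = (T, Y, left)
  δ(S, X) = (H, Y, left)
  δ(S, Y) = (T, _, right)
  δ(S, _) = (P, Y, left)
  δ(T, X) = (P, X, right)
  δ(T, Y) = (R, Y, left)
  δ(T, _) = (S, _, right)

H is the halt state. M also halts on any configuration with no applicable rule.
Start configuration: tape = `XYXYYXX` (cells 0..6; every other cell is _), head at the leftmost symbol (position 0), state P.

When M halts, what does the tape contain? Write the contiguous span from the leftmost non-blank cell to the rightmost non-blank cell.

P | _[X]YXYYXX__   read X → write _, move right, go to P
P | __[Y]XYYXX__   read Y → write X, move left, go to R
R | _[_]XXYYXX__   read _ → write Y, move left, go to T
T | [_]YXXYYXX__   read _ → write _, move right, go to S
S | _[Y]XXYYXX__   read Y → write _, move right, go to T
T | __[X]XYYXX__   read X → write X, move right, go to P
P | __X[X]YYXX__   read X → write _, move right, go to P
P | __X_[Y]YXX__   read Y → write X, move left, go to R
R | __X[_]XYXX__   read _ → write Y, move left, go to T
T | __[X]YXYXX__   read X → write X, move right, go to P
P | __X[Y]XYXX__   read Y → write X, move left, go to R
R | __[X]XXYXX__   read X → write X, move right, go to P
P | __X[X]XYXX__   read X → write _, move right, go to P
P | __X_[X]YXX__   read X → write _, move right, go to P
P | __X__[Y]XX__   read Y → write X, move left, go to R
R | __X_[_]XXX__   read _ → write Y, move left, go to T
T | __X[_]YXXX__   read _ → write _, move right, go to S
S | __X_[Y]XXX__   read Y → write _, move right, go to T
T | __X__[X]XX__   read X → write X, move right, go to P
P | __X__X[X]X__   read X → write _, move right, go to P
P | __X__X_[X]__   read X → write _, move right, go to P
P | __X__X__[_]_   read _ → write Y, move right, go to Q
Q | __X__X__Y[_]
The non-blank tape span at halt is X__X__Y.

X__X__Y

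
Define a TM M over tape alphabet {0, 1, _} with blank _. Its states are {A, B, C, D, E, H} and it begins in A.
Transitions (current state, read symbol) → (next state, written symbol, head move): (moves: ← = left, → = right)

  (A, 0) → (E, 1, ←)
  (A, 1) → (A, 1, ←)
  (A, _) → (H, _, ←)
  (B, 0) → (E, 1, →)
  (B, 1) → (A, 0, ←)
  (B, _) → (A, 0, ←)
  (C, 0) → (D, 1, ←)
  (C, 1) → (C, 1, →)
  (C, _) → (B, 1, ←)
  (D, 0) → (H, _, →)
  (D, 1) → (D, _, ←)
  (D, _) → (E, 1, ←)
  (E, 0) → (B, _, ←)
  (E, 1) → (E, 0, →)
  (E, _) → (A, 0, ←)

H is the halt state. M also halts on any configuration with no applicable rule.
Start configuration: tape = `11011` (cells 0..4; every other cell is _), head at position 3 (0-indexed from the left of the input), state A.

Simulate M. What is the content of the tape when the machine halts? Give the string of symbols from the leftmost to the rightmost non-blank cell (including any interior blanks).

A | ___110[1]1_   read 1 → write 1, move ←, go to A
A | ___11[0]11_   read 0 → write 1, move ←, go to E
E | ___1[1]111_   read 1 → write 0, move →, go to E
E | ___10[1]11_   read 1 → write 0, move →, go to E
E | ___100[1]1_   read 1 → write 0, move →, go to E
E | ___1000[1]_   read 1 → write 0, move →, go to E
E | ___10000[_]   read _ → write 0, move ←, go to A
A | ___1000[0]0   read 0 → write 1, move ←, go to E
E | ___100[0]10   read 0 → write _, move ←, go to B
B | ___10[0]_10   read 0 → write 1, move →, go to E
E | ___101[_]10   read _ → write 0, move ←, go to A
A | ___10[1]010   read 1 → write 1, move ←, go to A
A | ___1[0]1010   read 0 → write 1, move ←, go to E
E | ___[1]11010   read 1 → write 0, move →, go to E
E | ___0[1]1010   read 1 → write 0, move →, go to E
E | ___00[1]010   read 1 → write 0, move →, go to E
E | ___000[0]10   read 0 → write _, move ←, go to B
B | ___00[0]_10   read 0 → write 1, move →, go to E
E | ___001[_]10   read _ → write 0, move ←, go to A
A | ___00[1]010   read 1 → write 1, move ←, go to A
A | ___0[0]1010   read 0 → write 1, move ←, go to E
E | ___[0]11010   read 0 → write _, move ←, go to B
B | __[_]_11010   read _ → write 0, move ←, go to A
A | _[_]0_11010   read _ → write _, move ←, go to H
H | [_]_0_11010
The non-blank tape span at halt is 0_11010.

0_11010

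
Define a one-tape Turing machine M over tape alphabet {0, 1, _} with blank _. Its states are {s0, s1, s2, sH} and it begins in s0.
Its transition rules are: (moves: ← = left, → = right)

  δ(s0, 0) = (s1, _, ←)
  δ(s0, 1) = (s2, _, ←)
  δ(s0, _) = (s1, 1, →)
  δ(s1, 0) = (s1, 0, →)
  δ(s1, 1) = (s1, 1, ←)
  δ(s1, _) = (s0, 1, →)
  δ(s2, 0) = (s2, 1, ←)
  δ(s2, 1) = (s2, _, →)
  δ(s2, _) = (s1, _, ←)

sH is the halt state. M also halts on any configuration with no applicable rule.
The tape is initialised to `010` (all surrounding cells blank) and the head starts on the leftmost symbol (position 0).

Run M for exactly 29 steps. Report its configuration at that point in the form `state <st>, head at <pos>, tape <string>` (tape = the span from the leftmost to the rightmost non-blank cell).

state s0, head at -3, tape 1_11110

s0 | ____[0]10   read 0 → write _, move ←, go to s1
s1 | ___[_]_10   read _ → write 1, move →, go to s0
s0 | ___1[_]10   read _ → write 1, move →, go to s1
s1 | ___11[1]0   read 1 → write 1, move ←, go to s1
s1 | ___1[1]10   read 1 → write 1, move ←, go to s1
s1 | ___[1]110   read 1 → write 1, move ←, go to s1
s1 | __[_]1110   read _ → write 1, move →, go to s0
s0 | __1[1]110   read 1 → write _, move ←, go to s2
s2 | __[1]_110   read 1 → write _, move →, go to s2
s2 | ___[_]110   read _ → write _, move ←, go to s1
s1 | __[_]_110   read _ → write 1, move →, go to s0
s0 | __1[_]110   read _ → write 1, move →, go to s1
s1 | __11[1]10   read 1 → write 1, move ←, go to s1
s1 | __1[1]110   read 1 → write 1, move ←, go to s1
s1 | __[1]1110   read 1 → write 1, move ←, go to s1
s1 | _[_]11110   read _ → write 1, move →, go to s0
s0 | _1[1]1110   read 1 → write _, move ←, go to s2
s2 | _[1]_1110   read 1 → write _, move →, go to s2
s2 | __[_]1110   read _ → write _, move ←, go to s1
s1 | _[_]_1110   read _ → write 1, move →, go to s0
s0 | _1[_]1110   read _ → write 1, move →, go to s1
s1 | _11[1]110   read 1 → write 1, move ←, go to s1
s1 | _1[1]1110   read 1 → write 1, move ←, go to s1
s1 | _[1]11110   read 1 → write 1, move ←, go to s1
s1 | [_]111110   read _ → write 1, move →, go to s0
s0 | 1[1]11110   read 1 → write _, move ←, go to s2
s2 | [1]_11110   read 1 → write _, move →, go to s2
s2 | _[_]11110   read _ → write _, move ←, go to s1
s1 | [_]_11110   read _ → write 1, move →, go to s0
s0 | 1[_]11110
After 29 steps: state s0, head at -3, tape 1_11110.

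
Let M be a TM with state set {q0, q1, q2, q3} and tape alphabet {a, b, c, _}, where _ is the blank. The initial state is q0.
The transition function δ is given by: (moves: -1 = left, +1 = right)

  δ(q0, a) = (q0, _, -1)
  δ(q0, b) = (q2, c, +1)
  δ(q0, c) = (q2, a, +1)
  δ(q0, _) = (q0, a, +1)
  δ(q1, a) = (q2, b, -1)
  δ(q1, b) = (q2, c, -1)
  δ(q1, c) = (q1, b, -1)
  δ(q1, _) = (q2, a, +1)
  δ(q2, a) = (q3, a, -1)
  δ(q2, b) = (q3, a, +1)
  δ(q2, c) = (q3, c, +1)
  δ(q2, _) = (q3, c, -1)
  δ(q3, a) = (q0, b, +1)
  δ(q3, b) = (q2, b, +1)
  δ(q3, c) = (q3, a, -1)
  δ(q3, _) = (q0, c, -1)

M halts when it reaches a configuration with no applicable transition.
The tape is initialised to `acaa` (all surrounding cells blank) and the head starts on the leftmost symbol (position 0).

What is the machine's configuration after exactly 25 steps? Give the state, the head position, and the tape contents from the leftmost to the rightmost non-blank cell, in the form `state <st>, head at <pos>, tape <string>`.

state q0, head at -1, tape abaccca

q0 | ___[a]caa   read a → write _, move -1, go to q0
q0 | __[_]_caa   read _ → write a, move +1, go to q0
q0 | __a[_]caa   read _ → write a, move +1, go to q0
q0 | __aa[c]aa   read c → write a, move +1, go to q2
q2 | __aaa[a]a   read a → write a, move -1, go to q3
q3 | __aa[a]aa   read a → write b, move +1, go to q0
q0 | __aab[a]a   read a → write _, move -1, go to q0
q0 | __aa[b]_a   read b → write c, move +1, go to q2
q2 | __aac[_]a   read _ → write c, move -1, go to q3
q3 | __aa[c]ca   read c → write a, move -1, go to q3
q3 | __a[a]aca   read a → write b, move +1, go to q0
q0 | __ab[a]ca   read a → write _, move -1, go to q0
q0 | __a[b]_ca   read b → write c, move +1, go to q2
q2 | __ac[_]ca   read _ → write c, move -1, go to q3
q3 | __a[c]cca   read c → write a, move -1, go to q3
q3 | __[a]acca   read a → write b, move +1, go to q0
q0 | __b[a]cca   read a → write _, move -1, go to q0
q0 | __[b]_cca   read b → write c, move +1, go to q2
q2 | __c[_]cca   read _ → write c, move -1, go to q3
q3 | __[c]ccca   read c → write a, move -1, go to q3
q3 | _[_]accca   read _ → write c, move -1, go to q0
q0 | [_]caccca   read _ → write a, move +1, go to q0
q0 | a[c]accca   read c → write a, move +1, go to q2
q2 | aa[a]ccca   read a → write a, move -1, go to q3
q3 | a[a]accca   read a → write b, move +1, go to q0
q0 | ab[a]ccca
After 25 steps: state q0, head at -1, tape abaccca.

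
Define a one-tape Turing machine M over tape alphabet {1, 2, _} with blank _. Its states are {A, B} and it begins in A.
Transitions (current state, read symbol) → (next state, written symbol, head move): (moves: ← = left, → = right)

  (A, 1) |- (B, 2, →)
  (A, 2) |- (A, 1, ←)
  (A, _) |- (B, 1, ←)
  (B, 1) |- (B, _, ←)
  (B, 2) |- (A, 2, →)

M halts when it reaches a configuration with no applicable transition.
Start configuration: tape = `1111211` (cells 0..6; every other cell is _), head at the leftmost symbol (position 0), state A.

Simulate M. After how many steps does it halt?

state=A head=0 tape=[1]111211_   (A,1)→(B,2,→)
state=B head=1 tape=2[1]11211_   (B,1)→(B,_,←)
state=B head=0 tape=[2]_11211_   (B,2)→(A,2,→)
state=A head=1 tape=2[_]11211_   (A,_)→(B,1,←)
state=B head=0 tape=[2]111211_   (B,2)→(A,2,→)
state=A head=1 tape=2[1]11211_   (A,1)→(B,2,→)
state=B head=2 tape=22[1]1211_   (B,1)→(B,_,←)
state=B head=1 tape=2[2]_1211_   (B,2)→(A,2,→)
state=A head=2 tape=22[_]1211_   (A,_)→(B,1,←)
state=B head=1 tape=2[2]11211_   (B,2)→(A,2,→)
state=A head=2 tape=22[1]1211_   (A,1)→(B,2,→)
state=B head=3 tape=222[1]211_   (B,1)→(B,_,←)
state=B head=2 tape=22[2]_211_   (B,2)→(A,2,→)
state=A head=3 tape=222[_]211_   (A,_)→(B,1,←)
state=B head=2 tape=22[2]1211_   (B,2)→(A,2,→)
state=A head=3 tape=222[1]211_   (A,1)→(B,2,→)
state=B head=4 tape=2222[2]11_   (B,2)→(A,2,→)
state=A head=5 tape=22222[1]1_   (A,1)→(B,2,→)
state=B head=6 tape=222222[1]_   (B,1)→(B,_,←)
state=B head=5 tape=22222[2]__   (B,2)→(A,2,→)
state=A head=6 tape=222222[_]_   (A,_)→(B,1,←)
state=B head=5 tape=22222[2]1_   (B,2)→(A,2,→)
state=A head=6 tape=222222[1]_   (A,1)→(B,2,→)
state=B head=7 tape=2222222[_]
M halts after 23 transitions.

23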